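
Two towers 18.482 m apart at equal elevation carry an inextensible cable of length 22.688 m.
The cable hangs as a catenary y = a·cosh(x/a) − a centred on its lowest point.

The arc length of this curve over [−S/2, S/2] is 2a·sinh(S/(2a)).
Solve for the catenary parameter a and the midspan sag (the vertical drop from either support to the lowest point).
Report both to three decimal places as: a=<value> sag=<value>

a=8.165 sag=5.812

seed: a₀ = √(S³/(24(L−S))) = √(18.482³/(24·4.206)) = 7.908301
iter 1: u=1.168519  f(a)=+2.967e-01  f'(a)=-1.216e+00  a ← 7.908301 − (+2.967e-01/-1.216e+00) = 8.152230
iter 2: u=1.133555  f(a)=+1.428e-02  f'(a)=-1.102e+00  a ← 8.152230 − (+1.428e-02/-1.102e+00) = 8.165192
iter 3: u=1.131755  f(a)=+3.678e-05  f'(a)=-1.096e+00  a ← 8.165192 − (+3.678e-05/-1.096e+00) = 8.165225
iter 4: u=1.131751  f(a)=+2.455e-10  f'(a)=-1.096e+00  a ← 8.165225 − (+2.455e-10/-1.096e+00) = 8.165225
iter 5: u=1.131751  f(a)=+3.553e-15  f'(a)=-1.096e+00  a ← 8.165225 − (+3.553e-15/-1.096e+00) = 8.165225
converged: |Δa| < 1e-12 after 5 iterations
sag = a·(cosh(S/(2a)) − 1) = 8.165225·(cosh(1.131751) − 1) = 5.811800
T_max/T_min = cosh(S/(2a)) = 1.711775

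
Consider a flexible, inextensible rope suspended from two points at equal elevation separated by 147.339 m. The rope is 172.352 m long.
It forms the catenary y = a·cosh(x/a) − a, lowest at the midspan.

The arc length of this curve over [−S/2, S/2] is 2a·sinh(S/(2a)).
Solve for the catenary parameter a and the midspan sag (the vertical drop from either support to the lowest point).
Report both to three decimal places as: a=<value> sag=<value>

seed: a₀ = √(S³/(24(L−S))) = √(147.339³/(24·25.013)) = 72.994151
iter 1: u=1.009252  f(a)=+1.305e+00  f'(a)=-7.577e-01  a ← 72.994151 − (+1.305e+00/-7.577e-01) = 74.716691
iter 2: u=0.985985  f(a)=+4.763e-02  f'(a)=-7.033e-01  a ← 74.716691 − (+4.763e-02/-7.033e-01) = 74.784412
iter 3: u=0.985092  f(a)=+6.875e-05  f'(a)=-7.013e-01  a ← 74.784412 − (+6.875e-05/-7.013e-01) = 74.784510
iter 4: u=0.985090  f(a)=+1.437e-10  f'(a)=-7.013e-01  a ← 74.784510 − (+1.437e-10/-7.013e-01) = 74.784510
iter 5: u=0.985090  f(a)=-2.842e-14  f'(a)=-7.013e-01  a ← 74.784510 − (-2.842e-14/-7.013e-01) = 74.784510
converged: |Δa| < 1e-12 after 5 iterations
sag = a·(cosh(S/(2a)) − 1) = 74.784510·(cosh(0.985090) − 1) = 39.316436
T_max/T_min = cosh(S/(2a)) = 1.525730

a=74.785 sag=39.316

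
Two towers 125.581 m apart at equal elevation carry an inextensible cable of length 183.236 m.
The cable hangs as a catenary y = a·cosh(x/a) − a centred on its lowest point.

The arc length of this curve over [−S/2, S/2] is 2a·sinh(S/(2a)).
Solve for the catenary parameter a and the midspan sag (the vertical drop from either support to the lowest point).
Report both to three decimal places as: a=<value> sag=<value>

a=40.204 sag=59.847

seed: a₀ = √(S³/(24(L−S))) = √(125.581³/(24·57.655)) = 37.832217
iter 1: u=1.659710  f(a)=+8.482e+00  f'(a)=-3.974e+00  a ← 37.832217 − (+8.482e+00/-3.974e+00) = 39.966382
iter 2: u=1.571083  f(a)=+7.707e-01  f'(a)=-3.282e+00  a ← 39.966382 − (+7.707e-01/-3.282e+00) = 40.201178
iter 3: u=1.561907  f(a)=+7.766e-03  f'(a)=-3.216e+00  a ← 40.201178 − (+7.766e-03/-3.216e+00) = 40.203593
iter 4: u=1.561813  f(a)=+8.062e-07  f'(a)=-3.216e+00  a ← 40.203593 − (+8.062e-07/-3.216e+00) = 40.203593
iter 5: u=1.561813  f(a)=+2.842e-14  f'(a)=-3.216e+00  a ← 40.203593 − (+2.842e-14/-3.216e+00) = 40.203593
converged: |Δa| < 1e-12 after 5 iterations
sag = a·(cosh(S/(2a)) − 1) = 40.203593·(cosh(1.561813) − 1) = 59.847328
T_max/T_min = cosh(S/(2a)) = 2.488606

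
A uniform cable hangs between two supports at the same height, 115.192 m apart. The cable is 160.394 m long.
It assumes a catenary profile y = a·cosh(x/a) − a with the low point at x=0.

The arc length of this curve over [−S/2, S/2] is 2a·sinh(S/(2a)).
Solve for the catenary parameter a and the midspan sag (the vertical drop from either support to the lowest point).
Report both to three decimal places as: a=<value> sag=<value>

a=39.572 sag=49.857

seed: a₀ = √(S³/(24(L−S))) = √(115.192³/(24·45.202)) = 37.536090
iter 1: u=1.534417  f(a)=+5.630e+00  f'(a)=-3.025e+00  a ← 37.536090 − (+5.630e+00/-3.025e+00) = 39.396887
iter 2: u=1.461943  f(a)=+4.457e-01  f'(a)=-2.564e+00  a ← 39.396887 − (+4.457e-01/-2.564e+00) = 39.570740
iter 3: u=1.455520  f(a)=+3.324e-03  f'(a)=-2.526e+00  a ← 39.570740 − (+3.324e-03/-2.526e+00) = 39.572057
iter 4: u=1.455471  f(a)=+1.880e-07  f'(a)=-2.525e+00  a ← 39.572057 − (+1.880e-07/-2.525e+00) = 39.572057
iter 5: u=1.455471  f(a)=+2.842e-14  f'(a)=-2.525e+00  a ← 39.572057 − (+2.842e-14/-2.525e+00) = 39.572057
converged: |Δa| < 1e-12 after 5 iterations
sag = a·(cosh(S/(2a)) − 1) = 39.572057·(cosh(1.455471) − 1) = 49.856722
T_max/T_min = cosh(S/(2a)) = 2.259897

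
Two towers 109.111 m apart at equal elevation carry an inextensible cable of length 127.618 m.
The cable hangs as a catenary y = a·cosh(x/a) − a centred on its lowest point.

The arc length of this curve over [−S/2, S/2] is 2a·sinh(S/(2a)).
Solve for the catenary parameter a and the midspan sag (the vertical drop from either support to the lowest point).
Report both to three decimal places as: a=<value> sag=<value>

seed: a₀ = √(S³/(24(L−S))) = √(109.111³/(24·18.507)) = 54.079065
iter 1: u=1.008810  f(a)=+9.649e-01  f'(a)=-7.567e-01  a ← 54.079065 − (+9.649e-01/-7.567e-01) = 55.354205
iter 2: u=0.985571  f(a)=+3.518e-02  f'(a)=-7.024e-01  a ← 55.354205 − (+3.518e-02/-7.024e-01) = 55.404292
iter 3: u=0.984680  f(a)=+5.069e-05  f'(a)=-7.004e-01  a ← 55.404292 − (+5.069e-05/-7.004e-01) = 55.404364
iter 4: u=0.984679  f(a)=+1.056e-10  f'(a)=-7.004e-01  a ← 55.404364 − (+1.056e-10/-7.004e-01) = 55.404364
iter 5: u=0.984679  f(a)=+2.842e-14  f'(a)=-7.004e-01  a ← 55.404364 − (+2.842e-14/-7.004e-01) = 55.404364
converged: |Δa| < 1e-12 after 5 iterations
sag = a·(cosh(S/(2a)) − 1) = 55.404364·(cosh(0.984679) − 1) = 29.101446
T_max/T_min = cosh(S/(2a)) = 1.525255

a=55.404 sag=29.101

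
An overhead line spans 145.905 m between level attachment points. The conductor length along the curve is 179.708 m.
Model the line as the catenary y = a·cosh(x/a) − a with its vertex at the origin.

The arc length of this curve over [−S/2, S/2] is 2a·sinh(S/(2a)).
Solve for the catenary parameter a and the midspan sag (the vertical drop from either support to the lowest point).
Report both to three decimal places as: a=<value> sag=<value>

seed: a₀ = √(S³/(24(L−S))) = √(145.905³/(24·33.803)) = 61.875970
iter 1: u=1.179012  f(a)=+2.429e+00  f'(a)=-1.252e+00  a ← 61.875970 − (+2.429e+00/-1.252e+00) = 63.815485
iter 2: u=1.143179  f(a)=+1.189e-01  f'(a)=-1.132e+00  a ← 63.815485 − (+1.189e-01/-1.132e+00) = 63.920460
iter 3: u=1.141301  f(a)=+3.172e-04  f'(a)=-1.126e+00  a ← 63.920460 − (+3.172e-04/-1.126e+00) = 63.920742
iter 4: u=1.141296  f(a)=+2.272e-09  f'(a)=-1.126e+00  a ← 63.920742 − (+2.272e-09/-1.126e+00) = 63.920742
iter 5: u=1.141296  f(a)=-2.842e-14  f'(a)=-1.126e+00  a ← 63.920742 − (-2.842e-14/-1.126e+00) = 63.920742
converged: |Δa| < 1e-12 after 5 iterations
sag = a·(cosh(S/(2a)) − 1) = 63.920742·(cosh(1.141296) − 1) = 46.349846
T_max/T_min = cosh(S/(2a)) = 1.725114

a=63.921 sag=46.350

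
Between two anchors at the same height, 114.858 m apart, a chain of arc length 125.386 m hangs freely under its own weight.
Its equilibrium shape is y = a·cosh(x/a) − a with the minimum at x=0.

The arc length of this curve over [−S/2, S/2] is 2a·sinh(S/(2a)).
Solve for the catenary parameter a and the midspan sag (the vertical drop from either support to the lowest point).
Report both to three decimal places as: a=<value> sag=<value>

a=78.483 sag=21.966

seed: a₀ = √(S³/(24(L−S))) = √(114.858³/(24·10.528)) = 77.439638
iter 1: u=0.741597  f(a)=+2.933e-01  f'(a)=-2.872e-01  a ← 77.439638 − (+2.933e-01/-2.872e-01) = 78.461124
iter 2: u=0.731942  f(a)=+5.905e-03  f'(a)=-2.757e-01  a ← 78.461124 − (+5.905e-03/-2.757e-01) = 78.482541
iter 3: u=0.731742  f(a)=+2.502e-06  f'(a)=-2.755e-01  a ← 78.482541 − (+2.502e-06/-2.755e-01) = 78.482550
iter 4: u=0.731742  f(a)=+4.263e-13  f'(a)=-2.755e-01  a ← 78.482550 − (+4.263e-13/-2.755e-01) = 78.482550
converged: |Δa| < 1e-12 after 4 iterations
sag = a·(cosh(S/(2a)) − 1) = 78.482550·(cosh(0.731742) − 1) = 21.966058
T_max/T_min = cosh(S/(2a)) = 1.279885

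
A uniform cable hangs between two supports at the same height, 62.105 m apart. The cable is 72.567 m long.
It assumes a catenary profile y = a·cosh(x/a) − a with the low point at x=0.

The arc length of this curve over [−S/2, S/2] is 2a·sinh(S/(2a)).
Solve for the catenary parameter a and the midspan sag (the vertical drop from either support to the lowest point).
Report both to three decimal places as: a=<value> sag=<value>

a=31.639 sag=16.502

seed: a₀ = √(S³/(24(L−S))) = √(62.105³/(24·10.462)) = 30.887081
iter 1: u=1.005356  f(a)=+5.416e-01  f'(a)=-7.484e-01  a ← 30.887081 − (+5.416e-01/-7.484e-01) = 31.610764
iter 2: u=0.982339  f(a)=+1.962e-02  f'(a)=-6.951e-01  a ← 31.610764 − (+1.962e-02/-6.951e-01) = 31.638990
iter 3: u=0.981463  f(a)=+2.789e-05  f'(a)=-6.931e-01  a ← 31.638990 − (+2.789e-05/-6.931e-01) = 31.639031
iter 4: u=0.981462  f(a)=+5.652e-11  f'(a)=-6.931e-01  a ← 31.639031 − (+5.652e-11/-6.931e-01) = 31.639031
iter 5: u=0.981462  f(a)=+0.000e+00  f'(a)=-6.931e-01  a ← 31.639031 − (+0.000e+00/-6.931e-01) = 31.639031
converged: |Δa| < 1e-12 after 5 iterations
sag = a·(cosh(S/(2a)) − 1) = 31.639031·(cosh(0.981462) − 1) = 16.501603
T_max/T_min = cosh(S/(2a)) = 1.521558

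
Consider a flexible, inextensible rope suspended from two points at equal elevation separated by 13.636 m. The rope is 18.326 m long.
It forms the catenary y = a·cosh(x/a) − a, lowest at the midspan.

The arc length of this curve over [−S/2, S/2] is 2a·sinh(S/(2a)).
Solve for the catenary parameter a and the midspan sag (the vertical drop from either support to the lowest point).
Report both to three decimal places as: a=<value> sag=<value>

a=4.974 sag=5.452

seed: a₀ = √(S³/(24(L−S))) = √(13.636³/(24·4.690)) = 4.746117
iter 1: u=1.436543  f(a)=+5.084e-01  f'(a)=-2.415e+00  a ← 4.746117 − (+5.084e-01/-2.415e+00) = 4.956596
iter 2: u=1.375541  f(a)=+3.578e-02  f'(a)=-2.086e+00  a ← 4.956596 − (+3.578e-02/-2.086e+00) = 4.973743
iter 3: u=1.370799  f(a)=+2.068e-04  f'(a)=-2.062e+00  a ← 4.973743 − (+2.068e-04/-2.062e+00) = 4.973843
iter 4: u=1.370771  f(a)=+6.999e-09  f'(a)=-2.062e+00  a ← 4.973843 − (+6.999e-09/-2.062e+00) = 4.973843
iter 5: u=1.370771  f(a)=-3.553e-15  f'(a)=-2.062e+00  a ← 4.973843 − (-3.553e-15/-2.062e+00) = 4.973843
converged: |Δa| < 1e-12 after 5 iterations
sag = a·(cosh(S/(2a)) − 1) = 4.973843·(cosh(1.370771) − 1) = 5.452071
T_max/T_min = cosh(S/(2a)) = 2.096148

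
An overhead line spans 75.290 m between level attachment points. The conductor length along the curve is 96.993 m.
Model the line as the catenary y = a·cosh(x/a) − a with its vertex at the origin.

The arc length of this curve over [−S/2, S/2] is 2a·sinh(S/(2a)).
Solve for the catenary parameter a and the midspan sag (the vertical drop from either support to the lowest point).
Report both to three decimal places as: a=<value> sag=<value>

seed: a₀ = √(S³/(24(L−S))) = √(75.290³/(24·21.703)) = 28.624667
iter 1: u=1.315124  f(a)=+1.956e+00  f'(a)=-1.795e+00  a ← 28.624667 − (+1.956e+00/-1.795e+00) = 29.714128
iter 2: u=1.266906  f(a)=+1.172e-01  f'(a)=-1.586e+00  a ← 29.714128 − (+1.172e-01/-1.586e+00) = 29.788030
iter 3: u=1.263763  f(a)=+4.803e-04  f'(a)=-1.573e+00  a ← 29.788030 − (+4.803e-04/-1.573e+00) = 29.788335
iter 4: u=1.263750  f(a)=+8.137e-09  f'(a)=-1.573e+00  a ← 29.788335 − (+8.137e-09/-1.573e+00) = 29.788335
iter 5: u=1.263750  f(a)=-1.421e-14  f'(a)=-1.573e+00  a ← 29.788335 − (-1.421e-14/-1.573e+00) = 29.788335
converged: |Δa| < 1e-12 after 5 iterations
sag = a·(cosh(S/(2a)) − 1) = 29.788335·(cosh(1.263750) − 1) = 27.126122
T_max/T_min = cosh(S/(2a)) = 1.910629

a=29.788 sag=27.126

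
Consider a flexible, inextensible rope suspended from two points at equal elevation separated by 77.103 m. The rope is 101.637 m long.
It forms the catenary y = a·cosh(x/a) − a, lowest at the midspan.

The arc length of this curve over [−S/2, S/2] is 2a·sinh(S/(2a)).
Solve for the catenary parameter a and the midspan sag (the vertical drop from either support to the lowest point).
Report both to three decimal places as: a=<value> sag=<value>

a=29.146 sag=29.438

seed: a₀ = √(S³/(24(L−S))) = √(77.103³/(24·24.534)) = 27.900829
iter 1: u=1.381733  f(a)=+2.451e+00  f'(a)=-2.118e+00  a ← 27.900829 − (+2.451e+00/-2.118e+00) = 29.058134
iter 2: u=1.326703  f(a)=+1.608e-01  f'(a)=-1.849e+00  a ← 29.058134 − (+1.608e-01/-1.849e+00) = 29.145102
iter 3: u=1.322744  f(a)=+7.989e-04  f'(a)=-1.830e+00  a ← 29.145102 − (+7.989e-04/-1.830e+00) = 29.145539
iter 4: u=1.322724  f(a)=+1.994e-08  f'(a)=-1.830e+00  a ← 29.145539 − (+1.994e-08/-1.830e+00) = 29.145539
iter 5: u=1.322724  f(a)=-1.421e-14  f'(a)=-1.830e+00  a ← 29.145539 − (-1.421e-14/-1.830e+00) = 29.145539
converged: |Δa| < 1e-12 after 5 iterations
sag = a·(cosh(S/(2a)) − 1) = 29.145539·(cosh(1.322724) − 1) = 29.437585
T_max/T_min = cosh(S/(2a)) = 2.010020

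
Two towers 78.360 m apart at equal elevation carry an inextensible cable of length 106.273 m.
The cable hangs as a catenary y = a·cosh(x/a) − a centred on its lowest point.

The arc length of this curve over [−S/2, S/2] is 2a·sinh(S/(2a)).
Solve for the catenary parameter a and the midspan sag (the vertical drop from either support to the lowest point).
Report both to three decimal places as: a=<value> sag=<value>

a=28.129 sag=31.994

seed: a₀ = √(S³/(24(L−S))) = √(78.360³/(24·27.913)) = 26.799875
iter 1: u=1.461947  f(a)=+3.139e+00  f'(a)=-2.564e+00  a ← 26.799875 − (+3.139e+00/-2.564e+00) = 28.024419
iter 2: u=1.398066  f(a)=+2.280e-01  f'(a)=-2.204e+00  a ← 28.024419 − (+2.280e-01/-2.204e+00) = 28.127879
iter 3: u=1.392924  f(a)=+1.411e-03  f'(a)=-2.176e+00  a ← 28.127879 − (+1.411e-03/-2.176e+00) = 28.128527
iter 4: u=1.392892  f(a)=+5.474e-08  f'(a)=-2.176e+00  a ← 28.128527 − (+5.474e-08/-2.176e+00) = 28.128527
iter 5: u=1.392892  f(a)=-1.421e-14  f'(a)=-2.176e+00  a ← 28.128527 − (-1.421e-14/-2.176e+00) = 28.128527
converged: |Δa| < 1e-12 after 5 iterations
sag = a·(cosh(S/(2a)) − 1) = 28.128527·(cosh(1.392892) − 1) = 31.993862
T_max/T_min = cosh(S/(2a)) = 2.137417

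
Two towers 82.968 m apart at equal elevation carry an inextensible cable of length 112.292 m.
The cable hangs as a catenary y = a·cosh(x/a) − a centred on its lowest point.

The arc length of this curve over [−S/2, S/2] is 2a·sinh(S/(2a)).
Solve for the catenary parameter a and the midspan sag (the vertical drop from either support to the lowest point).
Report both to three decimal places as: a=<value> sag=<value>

a=29.889 sag=33.717

seed: a₀ = √(S³/(24(L−S))) = √(82.968³/(24·29.324)) = 28.487131
iter 1: u=1.456237  f(a)=+3.271e+00  f'(a)=-2.530e+00  a ← 28.487131 − (+3.271e+00/-2.530e+00) = 29.780137
iter 2: u=1.393009  f(a)=+2.359e-01  f'(a)=-2.177e+00  a ← 29.780137 − (+2.359e-01/-2.177e+00) = 29.888496
iter 3: u=1.387959  f(a)=+1.438e-03  f'(a)=-2.150e+00  a ← 29.888496 − (+1.438e-03/-2.150e+00) = 29.889165
iter 4: u=1.387928  f(a)=+5.410e-08  f'(a)=-2.150e+00  a ← 29.889165 − (+5.410e-08/-2.150e+00) = 29.889165
iter 5: u=1.387928  f(a)=+2.842e-14  f'(a)=-2.150e+00  a ← 29.889165 − (+2.842e-14/-2.150e+00) = 29.889165
converged: |Δa| < 1e-12 after 5 iterations
sag = a·(cosh(S/(2a)) − 1) = 29.889165·(cosh(1.387928) − 1) = 33.716932
T_max/T_min = cosh(S/(2a)) = 2.128065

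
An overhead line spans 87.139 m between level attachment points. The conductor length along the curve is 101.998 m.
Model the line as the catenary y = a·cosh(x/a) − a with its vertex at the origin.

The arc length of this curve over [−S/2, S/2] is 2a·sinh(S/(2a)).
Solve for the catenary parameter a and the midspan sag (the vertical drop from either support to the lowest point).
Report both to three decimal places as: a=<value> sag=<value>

seed: a₀ = √(S³/(24(L−S))) = √(87.139³/(24·14.859)) = 43.074322
iter 1: u=1.011496  f(a)=+7.789e-01  f'(a)=-7.631e-01  a ← 43.074322 − (+7.789e-01/-7.631e-01) = 44.094989
iter 2: u=0.988083  f(a)=+2.854e-02  f'(a)=-7.081e-01  a ← 44.094989 − (+2.854e-02/-7.081e-01) = 44.135299
iter 3: u=0.987180  f(a)=+4.157e-05  f'(a)=-7.061e-01  a ← 44.135299 − (+4.157e-05/-7.061e-01) = 44.135358
iter 4: u=0.987179  f(a)=+8.843e-11  f'(a)=-7.061e-01  a ← 44.135358 − (+8.843e-11/-7.061e-01) = 44.135358
iter 5: u=0.987179  f(a)=+0.000e+00  f'(a)=-7.061e-01  a ← 44.135358 − (+0.000e+00/-7.061e-01) = 44.135358
converged: |Δa| < 1e-12 after 5 iterations
sag = a·(cosh(S/(2a)) − 1) = 44.135358·(cosh(0.987179) − 1) = 23.309641
T_max/T_min = cosh(S/(2a)) = 1.528140

a=44.135 sag=23.310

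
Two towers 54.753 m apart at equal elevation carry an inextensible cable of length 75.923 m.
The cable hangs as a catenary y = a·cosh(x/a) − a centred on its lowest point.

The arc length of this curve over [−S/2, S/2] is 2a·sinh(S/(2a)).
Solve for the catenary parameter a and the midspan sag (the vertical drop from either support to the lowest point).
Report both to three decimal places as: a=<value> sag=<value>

seed: a₀ = √(S³/(24(L−S))) = √(54.753³/(24·21.170)) = 17.974045
iter 1: u=1.523113  f(a)=+2.596e+00  f'(a)=-2.949e+00  a ← 17.974045 − (+2.596e+00/-2.949e+00) = 18.854127
iter 2: u=1.452016  f(a)=+2.028e-01  f'(a)=-2.505e+00  a ← 18.854127 − (+2.028e-01/-2.505e+00) = 18.935097
iter 3: u=1.445807  f(a)=+1.470e-03  f'(a)=-2.469e+00  a ← 18.935097 − (+1.470e-03/-2.469e+00) = 18.935693
iter 4: u=1.445762  f(a)=+7.851e-08  f'(a)=-2.468e+00  a ← 18.935693 − (+7.851e-08/-2.468e+00) = 18.935693
iter 5: u=1.445762  f(a)=+0.000e+00  f'(a)=-2.468e+00  a ← 18.935693 − (+0.000e+00/-2.468e+00) = 18.935693
converged: |Δa| < 1e-12 after 5 iterations
sag = a·(cosh(S/(2a)) − 1) = 18.935693·(cosh(1.445762) − 1) = 23.486423
T_max/T_min = cosh(S/(2a)) = 2.240326

a=18.936 sag=23.486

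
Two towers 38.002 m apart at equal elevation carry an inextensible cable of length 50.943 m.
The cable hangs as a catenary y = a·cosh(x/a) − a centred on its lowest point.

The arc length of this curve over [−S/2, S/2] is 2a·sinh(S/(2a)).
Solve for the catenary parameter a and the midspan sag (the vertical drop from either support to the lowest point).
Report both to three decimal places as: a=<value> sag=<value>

seed: a₀ = √(S³/(24(L−S))) = √(38.002³/(24·12.941)) = 13.292912
iter 1: u=1.429408  f(a)=+1.388e+00  f'(a)=-2.375e+00  a ← 13.292912 − (+1.388e+00/-2.375e+00) = 13.877424
iter 2: u=1.369202  f(a)=+9.682e-02  f'(a)=-2.054e+00  a ← 13.877424 − (+9.682e-02/-2.054e+00) = 13.924552
iter 3: u=1.364568  f(a)=+5.489e-04  f'(a)=-2.031e+00  a ← 13.924552 − (+5.489e-04/-2.031e+00) = 13.924823
iter 4: u=1.364542  f(a)=+1.787e-08  f'(a)=-2.031e+00  a ← 13.924823 − (+1.787e-08/-2.031e+00) = 13.924823
iter 5: u=1.364542  f(a)=+0.000e+00  f'(a)=-2.031e+00  a ← 13.924823 − (+0.000e+00/-2.031e+00) = 13.924823
converged: |Δa| < 1e-12 after 5 iterations
sag = a·(cosh(S/(2a)) − 1) = 13.924823·(cosh(1.364542) − 1) = 15.104438
T_max/T_min = cosh(S/(2a)) = 2.084713

a=13.925 sag=15.104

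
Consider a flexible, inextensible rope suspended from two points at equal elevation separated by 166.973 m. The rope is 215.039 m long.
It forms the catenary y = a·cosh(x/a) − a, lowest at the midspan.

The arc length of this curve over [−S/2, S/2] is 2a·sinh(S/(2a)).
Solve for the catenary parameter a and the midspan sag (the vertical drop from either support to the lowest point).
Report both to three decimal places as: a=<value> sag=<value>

seed: a₀ = √(S³/(24(L−S))) = √(166.973³/(24·48.066)) = 63.525013
iter 1: u=1.314230  f(a)=+4.326e+00  f'(a)=-1.791e+00  a ← 63.525013 − (+4.326e+00/-1.791e+00) = 65.939908
iter 2: u=1.266100  f(a)=+2.589e-01  f'(a)=-1.583e+00  a ← 65.939908 − (+2.589e-01/-1.583e+00) = 66.103489
iter 3: u=1.262967  f(a)=+1.058e-03  f'(a)=-1.570e+00  a ← 66.103489 − (+1.058e-03/-1.570e+00) = 66.104163
iter 4: u=1.262954  f(a)=+1.783e-08  f'(a)=-1.570e+00  a ← 66.104163 − (+1.783e-08/-1.570e+00) = 66.104163
iter 5: u=1.262954  f(a)=+5.684e-14  f'(a)=-1.570e+00  a ← 66.104163 − (+5.684e-14/-1.570e+00) = 66.104163
converged: |Δa| < 1e-12 after 5 iterations
sag = a·(cosh(S/(2a)) − 1) = 66.104163·(cosh(1.262954) − 1) = 60.110746
T_max/T_min = cosh(S/(2a)) = 1.909334

a=66.104 sag=60.111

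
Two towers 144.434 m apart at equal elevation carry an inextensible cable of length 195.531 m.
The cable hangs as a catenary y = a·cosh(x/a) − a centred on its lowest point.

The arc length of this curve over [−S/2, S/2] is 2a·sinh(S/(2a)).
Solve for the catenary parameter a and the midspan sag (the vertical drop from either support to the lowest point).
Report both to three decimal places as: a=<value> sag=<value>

a=52.010 sag=58.729

seed: a₀ = √(S³/(24(L−S))) = √(144.434³/(24·51.097)) = 49.567936
iter 1: u=1.456930  f(a)=+5.705e+00  f'(a)=-2.534e+00  a ← 49.567936 − (+5.705e+00/-2.534e+00) = 51.819605
iter 2: u=1.393623  f(a)=+4.118e-01  f'(a)=-2.180e+00  a ← 51.819605 − (+4.118e-01/-2.180e+00) = 52.008490
iter 3: u=1.388562  f(a)=+2.514e-03  f'(a)=-2.154e+00  a ← 52.008490 − (+2.514e-03/-2.154e+00) = 52.009658
iter 4: u=1.388531  f(a)=+9.498e-08  f'(a)=-2.153e+00  a ← 52.009658 − (+9.498e-08/-2.153e+00) = 52.009658
iter 5: u=1.388531  f(a)=+0.000e+00  f'(a)=-2.153e+00  a ← 52.009658 − (+0.000e+00/-2.153e+00) = 52.009658
converged: |Δa| < 1e-12 after 5 iterations
sag = a·(cosh(S/(2a)) − 1) = 52.009658·(cosh(1.388531) − 1) = 58.729213
T_max/T_min = cosh(S/(2a)) = 2.129198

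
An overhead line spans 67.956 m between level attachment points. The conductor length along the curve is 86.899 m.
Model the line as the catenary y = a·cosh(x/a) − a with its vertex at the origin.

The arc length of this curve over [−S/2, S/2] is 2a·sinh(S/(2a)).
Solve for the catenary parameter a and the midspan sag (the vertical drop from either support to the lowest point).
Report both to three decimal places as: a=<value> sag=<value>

a=27.308 sag=24.011

seed: a₀ = √(S³/(24(L−S))) = √(67.956³/(24·18.943)) = 26.273124
iter 1: u=1.293261  f(a)=+1.649e+00  f'(a)=-1.698e+00  a ← 26.273124 − (+1.649e+00/-1.698e+00) = 27.244064
iter 2: u=1.247171  f(a)=+9.580e-02  f'(a)=-1.506e+00  a ← 27.244064 − (+9.580e-02/-1.506e+00) = 27.307680
iter 3: u=1.244265  f(a)=+3.676e-04  f'(a)=-1.494e+00  a ← 27.307680 − (+3.676e-04/-1.494e+00) = 27.307926
iter 4: u=1.244254  f(a)=+5.459e-09  f'(a)=-1.494e+00  a ← 27.307926 − (+5.459e-09/-1.494e+00) = 27.307926
iter 5: u=1.244254  f(a)=+1.421e-14  f'(a)=-1.494e+00  a ← 27.307926 − (+1.421e-14/-1.494e+00) = 27.307926
converged: |Δa| < 1e-12 after 5 iterations
sag = a·(cosh(S/(2a)) − 1) = 27.307926·(cosh(1.244254) − 1) = 24.010510
T_max/T_min = cosh(S/(2a)) = 1.879251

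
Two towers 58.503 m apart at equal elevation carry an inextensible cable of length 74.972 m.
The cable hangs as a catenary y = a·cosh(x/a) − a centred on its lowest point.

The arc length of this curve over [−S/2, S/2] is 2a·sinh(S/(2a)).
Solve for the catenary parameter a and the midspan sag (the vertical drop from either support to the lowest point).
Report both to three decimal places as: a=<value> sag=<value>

seed: a₀ = √(S³/(24(L−S))) = √(58.503³/(24·16.469)) = 22.507537
iter 1: u=1.299631  f(a)=+1.448e+00  f'(a)=-1.726e+00  a ← 22.507537 − (+1.448e+00/-1.726e+00) = 23.346540
iter 2: u=1.252927  f(a)=+8.491e-02  f'(a)=-1.529e+00  a ← 23.346540 − (+8.491e-02/-1.529e+00) = 23.402074
iter 3: u=1.249953  f(a)=+3.322e-04  f'(a)=-1.517e+00  a ← 23.402074 − (+3.322e-04/-1.517e+00) = 23.402293
iter 4: u=1.249942  f(a)=+5.127e-09  f'(a)=-1.517e+00  a ← 23.402293 − (+5.127e-09/-1.517e+00) = 23.402293
iter 5: u=1.249942  f(a)=+0.000e+00  f'(a)=-1.517e+00  a ← 23.402293 − (+0.000e+00/-1.517e+00) = 23.402293
converged: |Δa| < 1e-12 after 5 iterations
sag = a·(cosh(S/(2a)) − 1) = 23.402293·(cosh(1.249942) − 1) = 20.788968
T_max/T_min = cosh(S/(2a)) = 1.888330

a=23.402 sag=20.789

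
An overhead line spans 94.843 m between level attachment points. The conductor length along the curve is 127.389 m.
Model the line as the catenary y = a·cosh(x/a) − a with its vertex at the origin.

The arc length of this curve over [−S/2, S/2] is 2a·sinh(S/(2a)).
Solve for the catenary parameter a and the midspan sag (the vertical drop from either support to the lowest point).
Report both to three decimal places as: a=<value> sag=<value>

a=34.631 sag=37.869

seed: a₀ = √(S³/(24(L−S))) = √(94.843³/(24·32.546)) = 33.048632
iter 1: u=1.434901  f(a)=+3.520e+00  f'(a)=-2.406e+00  a ← 33.048632 − (+3.520e+00/-2.406e+00) = 34.511399
iter 2: u=1.374082  f(a)=+2.472e-01  f'(a)=-2.079e+00  a ← 34.511399 − (+2.472e-01/-2.079e+00) = 34.630283
iter 3: u=1.369365  f(a)=+1.422e-03  f'(a)=-2.055e+00  a ← 34.630283 − (+1.422e-03/-2.055e+00) = 34.630975
iter 4: u=1.369338  f(a)=+4.771e-08  f'(a)=-2.055e+00  a ← 34.630975 − (+4.771e-08/-2.055e+00) = 34.630975
iter 5: u=1.369338  f(a)=+0.000e+00  f'(a)=-2.055e+00  a ← 34.630975 − (+0.000e+00/-2.055e+00) = 34.630975
converged: |Δa| < 1e-12 after 5 iterations
sag = a·(cosh(S/(2a)) − 1) = 34.630975·(cosh(1.369338) − 1) = 37.869327
T_max/T_min = cosh(S/(2a)) = 2.093510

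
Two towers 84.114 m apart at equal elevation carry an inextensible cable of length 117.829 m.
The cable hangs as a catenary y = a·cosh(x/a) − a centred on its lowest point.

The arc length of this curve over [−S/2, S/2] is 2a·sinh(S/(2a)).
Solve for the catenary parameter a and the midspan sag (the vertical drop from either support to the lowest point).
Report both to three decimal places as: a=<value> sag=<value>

seed: a₀ = √(S³/(24(L−S))) = √(84.114³/(24·33.715)) = 27.119722
iter 1: u=1.550790  f(a)=+4.294e+00  f'(a)=-3.138e+00  a ← 27.119722 − (+4.294e+00/-3.138e+00) = 28.488153
iter 2: u=1.476298  f(a)=+3.464e-01  f'(a)=-2.650e+00  a ← 28.488153 − (+3.464e-01/-2.650e+00) = 28.618860
iter 3: u=1.469555  f(a)=+2.692e-03  f'(a)=-2.609e+00  a ← 28.618860 − (+2.692e-03/-2.609e+00) = 28.619892
iter 4: u=1.469502  f(a)=+1.653e-07  f'(a)=-2.609e+00  a ← 28.619892 − (+1.653e-07/-2.609e+00) = 28.619892
iter 5: u=1.469502  f(a)=+0.000e+00  f'(a)=-2.609e+00  a ← 28.619892 − (+0.000e+00/-2.609e+00) = 28.619892
converged: |Δa| < 1e-12 after 5 iterations
sag = a·(cosh(S/(2a)) − 1) = 28.619892·(cosh(1.469502) − 1) = 36.878326
T_max/T_min = cosh(S/(2a)) = 2.288556

a=28.620 sag=36.878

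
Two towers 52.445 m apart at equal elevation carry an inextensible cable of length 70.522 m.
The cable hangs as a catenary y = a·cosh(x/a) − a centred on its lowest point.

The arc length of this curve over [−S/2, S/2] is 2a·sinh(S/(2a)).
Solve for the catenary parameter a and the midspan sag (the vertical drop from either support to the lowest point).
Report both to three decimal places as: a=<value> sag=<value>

a=19.111 sag=20.996

seed: a₀ = √(S³/(24(L−S))) = √(52.445³/(24·18.077)) = 18.234226
iter 1: u=1.438092  f(a)=+1.964e+00  f'(a)=-2.424e+00  a ← 18.234226 − (+1.964e+00/-2.424e+00) = 19.044361
iter 2: u=1.376917  f(a)=+1.385e-01  f'(a)=-2.093e+00  a ← 19.044361 − (+1.385e-01/-2.093e+00) = 19.110508
iter 3: u=1.372151  f(a)=+8.038e-04  f'(a)=-2.069e+00  a ← 19.110508 − (+8.038e-04/-2.069e+00) = 19.110897
iter 4: u=1.372123  f(a)=+2.743e-08  f'(a)=-2.069e+00  a ← 19.110897 − (+2.743e-08/-2.069e+00) = 19.110897
iter 5: u=1.372123  f(a)=+0.000e+00  f'(a)=-2.069e+00  a ← 19.110897 − (+0.000e+00/-2.069e+00) = 19.110897
converged: |Δa| < 1e-12 after 5 iterations
sag = a·(cosh(S/(2a)) − 1) = 19.110897·(cosh(1.372123) − 1) = 20.996017
T_max/T_min = cosh(S/(2a)) = 2.098641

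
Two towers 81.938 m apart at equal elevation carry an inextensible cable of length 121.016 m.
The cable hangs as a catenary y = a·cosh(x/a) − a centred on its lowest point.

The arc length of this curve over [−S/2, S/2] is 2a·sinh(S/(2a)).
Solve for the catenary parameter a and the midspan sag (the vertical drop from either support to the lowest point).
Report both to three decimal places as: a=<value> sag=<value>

seed: a₀ = √(S³/(24(L−S))) = √(81.938³/(24·39.078)) = 24.219003
iter 1: u=1.691606  f(a)=+5.988e+00  f'(a)=-4.250e+00  a ← 24.219003 − (+5.988e+00/-4.250e+00) = 25.627846
iter 2: u=1.598613  f(a)=+5.622e-01  f'(a)=-3.486e+00  a ← 25.627846 − (+5.622e-01/-3.486e+00) = 25.789115
iter 3: u=1.588616  f(a)=+6.091e-03  f'(a)=-3.411e+00  a ← 25.789115 − (+6.091e-03/-3.411e+00) = 25.790901
iter 4: u=1.588506  f(a)=+7.321e-07  f'(a)=-3.410e+00  a ← 25.790901 − (+7.321e-07/-3.410e+00) = 25.790901
iter 5: u=1.588506  f(a)=+0.000e+00  f'(a)=-3.410e+00  a ← 25.790901 − (+0.000e+00/-3.410e+00) = 25.790901
converged: |Δa| < 1e-12 after 5 iterations
sag = a·(cosh(S/(2a)) − 1) = 25.790901·(cosh(1.588506) − 1) = 39.984388
T_max/T_min = cosh(S/(2a)) = 2.550329

a=25.791 sag=39.984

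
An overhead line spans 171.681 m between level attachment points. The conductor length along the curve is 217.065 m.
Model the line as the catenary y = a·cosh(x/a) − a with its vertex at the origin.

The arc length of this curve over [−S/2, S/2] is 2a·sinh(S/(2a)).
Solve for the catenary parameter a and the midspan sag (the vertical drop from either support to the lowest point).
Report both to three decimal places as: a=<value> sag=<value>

a=70.713 sag=58.823

seed: a₀ = √(S³/(24(L−S))) = √(171.681³/(24·45.384)) = 68.159492
iter 1: u=1.259406  f(a)=+3.738e+00  f'(a)=-1.555e+00  a ← 68.159492 − (+3.738e+00/-1.555e+00) = 70.563067
iter 2: u=1.216507  f(a)=+2.068e-01  f'(a)=-1.387e+00  a ← 70.563067 − (+2.068e-01/-1.387e+00) = 70.712142
iter 3: u=1.213943  f(a)=+7.153e-04  f'(a)=-1.378e+00  a ← 70.712142 − (+7.153e-04/-1.378e+00) = 70.712661
iter 4: u=1.213934  f(a)=+8.620e-09  f'(a)=-1.378e+00  a ← 70.712661 − (+8.620e-09/-1.378e+00) = 70.712661
iter 5: u=1.213934  f(a)=+0.000e+00  f'(a)=-1.378e+00  a ← 70.712661 − (+0.000e+00/-1.378e+00) = 70.712661
converged: |Δa| < 1e-12 after 5 iterations
sag = a·(cosh(S/(2a)) − 1) = 70.712661·(cosh(1.213934) − 1) = 58.823372
T_max/T_min = cosh(S/(2a)) = 1.831865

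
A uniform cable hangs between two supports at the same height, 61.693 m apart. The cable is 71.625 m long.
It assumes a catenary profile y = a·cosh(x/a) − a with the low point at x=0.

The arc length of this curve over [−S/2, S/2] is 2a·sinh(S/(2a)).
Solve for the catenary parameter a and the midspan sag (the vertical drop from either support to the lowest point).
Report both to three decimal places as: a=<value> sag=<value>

seed: a₀ = √(S³/(24(L−S))) = √(61.693³/(24·9.932)) = 31.385558
iter 1: u=0.982825  f(a)=+4.909e-01  f'(a)=-6.962e-01  a ← 31.385558 − (+4.909e-01/-6.962e-01) = 32.090643
iter 2: u=0.961230  f(a)=+1.703e-02  f'(a)=-6.486e-01  a ← 32.090643 − (+1.703e-02/-6.486e-01) = 32.116896
iter 3: u=0.960445  f(a)=+2.213e-05  f'(a)=-6.470e-01  a ← 32.116896 − (+2.213e-05/-6.470e-01) = 32.116931
iter 4: u=0.960444  f(a)=+3.745e-11  f'(a)=-6.470e-01  a ← 32.116931 − (+3.745e-11/-6.470e-01) = 32.116931
iter 5: u=0.960444  f(a)=+0.000e+00  f'(a)=-6.470e-01  a ← 32.116931 − (+0.000e+00/-6.470e-01) = 32.116931
converged: |Δa| < 1e-12 after 5 iterations
sag = a·(cosh(S/(2a)) − 1) = 32.116931·(cosh(0.960444) − 1) = 15.987460
T_max/T_min = cosh(S/(2a)) = 1.497789

a=32.117 sag=15.987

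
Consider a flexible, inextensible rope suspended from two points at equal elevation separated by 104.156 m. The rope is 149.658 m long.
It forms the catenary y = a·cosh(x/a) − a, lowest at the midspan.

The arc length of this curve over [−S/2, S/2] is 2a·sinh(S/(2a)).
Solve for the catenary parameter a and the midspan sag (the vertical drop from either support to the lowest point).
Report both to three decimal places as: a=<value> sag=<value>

seed: a₀ = √(S³/(24(L−S))) = √(104.156³/(24·45.502)) = 32.166631
iter 1: u=1.619007  f(a)=+6.350e+00  f'(a)=-3.644e+00  a ← 32.166631 − (+6.350e+00/-3.644e+00) = 33.909274
iter 2: u=1.535804  f(a)=+5.525e-01  f'(a)=-3.035e+00  a ← 33.909274 − (+5.525e-01/-3.035e+00) = 34.091331
iter 3: u=1.527602  f(a)=+5.064e-03  f'(a)=-2.979e+00  a ← 34.091331 − (+5.064e-03/-2.979e+00) = 34.093031
iter 4: u=1.527526  f(a)=+4.340e-07  f'(a)=-2.979e+00  a ← 34.093031 − (+4.340e-07/-2.979e+00) = 34.093031
iter 5: u=1.527526  f(a)=+0.000e+00  f'(a)=-2.979e+00  a ← 34.093031 − (+0.000e+00/-2.979e+00) = 34.093031
converged: |Δa| < 1e-12 after 5 iterations
sag = a·(cosh(S/(2a)) − 1) = 34.093031·(cosh(1.527526) − 1) = 48.136611
T_max/T_min = cosh(S/(2a)) = 2.411919

a=34.093 sag=48.137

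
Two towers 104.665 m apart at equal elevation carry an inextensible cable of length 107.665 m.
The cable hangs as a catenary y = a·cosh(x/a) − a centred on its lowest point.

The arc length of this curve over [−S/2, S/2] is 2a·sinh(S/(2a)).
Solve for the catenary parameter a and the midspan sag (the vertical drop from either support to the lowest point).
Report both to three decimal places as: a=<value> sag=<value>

a=126.732 sag=10.959

seed: a₀ = √(S³/(24(L−S))) = √(104.665³/(24·3.000)) = 126.193204
iter 1: u=0.414701  f(a)=+2.590e-02  f'(a)=-4.837e-02  a ← 126.193204 − (+2.590e-02/-4.837e-02) = 126.728724
iter 2: u=0.412949  f(a)=+1.658e-04  f'(a)=-4.775e-02  a ← 126.728724 − (+1.658e-04/-4.775e-02) = 126.732196
iter 3: u=0.412938  f(a)=+6.892e-09  f'(a)=-4.775e-02  a ← 126.732196 − (+6.892e-09/-4.775e-02) = 126.732196
iter 4: u=0.412938  f(a)=+0.000e+00  f'(a)=-4.775e-02  a ← 126.732196 − (+0.000e+00/-4.775e-02) = 126.732196
converged: |Δa| < 1e-12 after 4 iterations
sag = a·(cosh(S/(2a)) − 1) = 126.732196·(cosh(0.412938) − 1) = 10.959443
T_max/T_min = cosh(S/(2a)) = 1.086477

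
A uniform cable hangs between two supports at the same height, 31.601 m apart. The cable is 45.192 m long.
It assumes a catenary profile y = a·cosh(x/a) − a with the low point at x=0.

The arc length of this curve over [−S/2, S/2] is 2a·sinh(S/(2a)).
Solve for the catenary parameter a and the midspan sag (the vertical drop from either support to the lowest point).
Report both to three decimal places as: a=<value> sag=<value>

seed: a₀ = √(S³/(24(L−S))) = √(31.601³/(24·13.591)) = 9.836032
iter 1: u=1.606390  f(a)=+1.865e+00  f'(a)=-3.546e+00  a ← 9.836032 − (+1.865e+00/-3.546e+00) = 10.362111
iter 2: u=1.524834  f(a)=+1.601e-01  f'(a)=-2.961e+00  a ← 10.362111 − (+1.601e-01/-2.961e+00) = 10.416184
iter 3: u=1.516918  f(a)=+1.424e-03  f'(a)=-2.908e+00  a ← 10.416184 − (+1.424e-03/-2.908e+00) = 10.416673
iter 4: u=1.516847  f(a)=+1.149e-07  f'(a)=-2.908e+00  a ← 10.416673 − (+1.149e-07/-2.908e+00) = 10.416673
iter 5: u=1.516847  f(a)=+1.421e-14  f'(a)=-2.908e+00  a ← 10.416673 − (+1.421e-14/-2.908e+00) = 10.416673
converged: |Δa| < 1e-12 after 5 iterations
sag = a·(cosh(S/(2a)) − 1) = 10.416673·(cosh(1.516847) − 1) = 14.464772
T_max/T_min = cosh(S/(2a)) = 2.388617

a=10.417 sag=14.465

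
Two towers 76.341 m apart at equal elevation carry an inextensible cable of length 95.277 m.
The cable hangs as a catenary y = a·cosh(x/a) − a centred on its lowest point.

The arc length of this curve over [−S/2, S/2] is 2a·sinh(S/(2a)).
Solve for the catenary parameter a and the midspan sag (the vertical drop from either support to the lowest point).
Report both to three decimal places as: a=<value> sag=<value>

a=32.392 sag=25.216

seed: a₀ = √(S³/(24(L−S))) = √(76.341³/(24·18.936)) = 31.288664
iter 1: u=1.219947  f(a)=+1.460e+00  f'(a)=-1.400e+00  a ← 31.288664 − (+1.460e+00/-1.400e+00) = 32.331281
iter 2: u=1.180606  f(a)=+7.616e-02  f'(a)=-1.258e+00  a ← 32.331281 − (+7.616e-02/-1.258e+00) = 32.391830
iter 3: u=1.178399  f(a)=+2.324e-04  f'(a)=-1.250e+00  a ← 32.391830 − (+2.324e-04/-1.250e+00) = 32.392016
iter 4: u=1.178392  f(a)=+2.179e-09  f'(a)=-1.250e+00  a ← 32.392016 − (+2.179e-09/-1.250e+00) = 32.392016
iter 5: u=1.178392  f(a)=+1.421e-14  f'(a)=-1.250e+00  a ← 32.392016 − (+1.421e-14/-1.250e+00) = 32.392016
converged: |Δa| < 1e-12 after 5 iterations
sag = a·(cosh(S/(2a)) − 1) = 32.392016·(cosh(1.178392) − 1) = 25.215877
T_max/T_min = cosh(S/(2a)) = 1.778460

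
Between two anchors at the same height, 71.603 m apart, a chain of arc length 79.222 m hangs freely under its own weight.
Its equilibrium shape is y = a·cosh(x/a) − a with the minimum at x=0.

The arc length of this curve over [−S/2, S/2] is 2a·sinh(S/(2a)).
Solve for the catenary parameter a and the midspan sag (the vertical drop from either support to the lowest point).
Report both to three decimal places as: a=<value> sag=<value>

seed: a₀ = √(S³/(24(L−S))) = √(71.603³/(24·7.619)) = 44.806624
iter 1: u=0.799022  f(a)=+2.469e-01  f'(a)=-3.623e-01  a ← 44.806624 − (+2.469e-01/-3.623e-01) = 45.488227
iter 2: u=0.787050  f(a)=+5.748e-03  f'(a)=-3.456e-01  a ← 45.488227 − (+5.748e-03/-3.456e-01) = 45.504857
iter 3: u=0.786762  f(a)=+3.278e-06  f'(a)=-3.452e-01  a ← 45.504857 − (+3.278e-06/-3.452e-01) = 45.504867
iter 4: u=0.786762  f(a)=+1.052e-12  f'(a)=-3.452e-01  a ← 45.504867 − (+1.052e-12/-3.452e-01) = 45.504867
converged: |Δa| < 1e-12 after 4 iterations
sag = a·(cosh(S/(2a)) − 1) = 45.504867·(cosh(0.786762) − 1) = 14.825260
T_max/T_min = cosh(S/(2a)) = 1.325795

a=45.505 sag=14.825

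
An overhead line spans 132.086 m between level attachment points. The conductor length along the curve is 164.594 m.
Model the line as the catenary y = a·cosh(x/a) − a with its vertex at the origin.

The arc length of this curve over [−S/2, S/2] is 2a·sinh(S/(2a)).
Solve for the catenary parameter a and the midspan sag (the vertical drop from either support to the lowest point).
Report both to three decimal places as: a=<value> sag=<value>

a=56.250 sag=43.434

seed: a₀ = √(S³/(24(L−S))) = √(132.086³/(24·32.508)) = 54.348109
iter 1: u=1.215185  f(a)=+2.486e+00  f'(a)=-1.383e+00  a ← 54.348109 − (+2.486e+00/-1.383e+00) = 56.146517
iter 2: u=1.176262  f(a)=+1.287e-01  f'(a)=-1.243e+00  a ← 56.146517 − (+1.287e-01/-1.243e+00) = 56.250117
iter 3: u=1.174095  f(a)=+3.869e-04  f'(a)=-1.235e+00  a ← 56.250117 − (+3.869e-04/-1.235e+00) = 56.250430
iter 4: u=1.174089  f(a)=+3.518e-09  f'(a)=-1.235e+00  a ← 56.250430 − (+3.518e-09/-1.235e+00) = 56.250430
iter 5: u=1.174089  f(a)=+2.842e-14  f'(a)=-1.235e+00  a ← 56.250430 − (+2.842e-14/-1.235e+00) = 56.250430
converged: |Δa| < 1e-12 after 5 iterations
sag = a·(cosh(S/(2a)) − 1) = 56.250430·(cosh(1.174089) − 1) = 43.433606
T_max/T_min = cosh(S/(2a)) = 1.772147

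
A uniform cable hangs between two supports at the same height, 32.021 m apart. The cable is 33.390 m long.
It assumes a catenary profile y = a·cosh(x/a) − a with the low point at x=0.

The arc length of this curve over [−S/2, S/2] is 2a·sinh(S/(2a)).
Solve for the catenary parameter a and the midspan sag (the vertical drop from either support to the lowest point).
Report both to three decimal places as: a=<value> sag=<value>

a=31.812 sag=4.115

seed: a₀ = √(S³/(24(L−S))) = √(32.021³/(24·1.369)) = 31.611492
iter 1: u=0.506477  f(a)=+1.767e-02  f'(a)=-8.886e-02  a ← 31.611492 − (+1.767e-02/-8.886e-02) = 31.810311
iter 2: u=0.503312  f(a)=+1.681e-04  f'(a)=-8.717e-02  a ← 31.810311 − (+1.681e-04/-8.717e-02) = 31.812239
iter 3: u=0.503281  f(a)=+1.553e-08  f'(a)=-8.716e-02  a ← 31.812239 − (+1.553e-08/-8.716e-02) = 31.812239
iter 4: u=0.503281  f(a)=-7.105e-15  f'(a)=-8.716e-02  a ← 31.812239 − (-7.105e-15/-8.716e-02) = 31.812239
converged: |Δa| < 1e-12 after 4 iterations
sag = a·(cosh(S/(2a)) − 1) = 31.812239·(cosh(0.503281) − 1) = 4.114653
T_max/T_min = cosh(S/(2a)) = 1.129342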